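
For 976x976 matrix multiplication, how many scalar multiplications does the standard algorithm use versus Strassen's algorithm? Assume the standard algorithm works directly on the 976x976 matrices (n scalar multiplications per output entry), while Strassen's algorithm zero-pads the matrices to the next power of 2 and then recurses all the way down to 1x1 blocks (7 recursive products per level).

Matrix multiplication for 976x976 matrices:

Strassen's algorithm requires power-of-2 dimensions. Pad 976x976 to 1024x1024 (next power of 2).

Standard algorithm: 976^3 = 929714176 multiplications
Strassen's algorithm: 7^(log2(1024)) = 7^10 = 282475249 multiplications
Savings: 929714176 - 282475249 = 647238927 multiplications

Standard: 929714176 multiplications (976^3). Strassen: 282475249 multiplications (7^10, after padding to 1024x1024). Strassen reduces 8 recursive multiplications to 7 at each level.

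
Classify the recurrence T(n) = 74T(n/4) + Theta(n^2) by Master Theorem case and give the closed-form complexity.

Master Theorem for T(n) = 74T(n/4) + O(n^2):

a = 74, b = 4, c = 2
log_b(a) = log_4(74) = 3.1047

Case 1: c = 2 < log_4(74) = 3.1047
T(n) = O(n^(log_4 74))

For T(n) = 74T(n/4) + O(n^2): log_4(74) = 3.1047. This is Case 1 of the Master Theorem (c < log_b(a), work dominated by leaves), giving O(n^(log_4 74)).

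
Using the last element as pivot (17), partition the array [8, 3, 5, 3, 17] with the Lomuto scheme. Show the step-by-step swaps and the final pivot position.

Lomuto partition with pivot = 17:

Initial array: [8, 3, 5, 3, 17]

arr[0]=8 <= 17: swap with position 0, array becomes [8, 3, 5, 3, 17]
arr[1]=3 <= 17: swap with position 1, array becomes [8, 3, 5, 3, 17]
arr[2]=5 <= 17: swap with position 2, array becomes [8, 3, 5, 3, 17]
arr[3]=3 <= 17: swap with position 3, array becomes [8, 3, 5, 3, 17]

Place pivot at position 4: [8, 3, 5, 3, 17]
Pivot position: 4

After partitioning with pivot 17, the array becomes [8, 3, 5, 3, 17]. The pivot is placed at index 4. All elements to the left of the pivot are <= 17, and all elements to the right are > 17.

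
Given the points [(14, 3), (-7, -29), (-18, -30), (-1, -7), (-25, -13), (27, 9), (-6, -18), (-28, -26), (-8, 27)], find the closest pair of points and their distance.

Computing all pairwise distances among 9 points:

d((14, 3), (-7, -29)) = 38.2753
d((14, 3), (-18, -30)) = 45.9674
d((14, 3), (-1, -7)) = 18.0278
d((14, 3), (-25, -13)) = 42.1545
d((14, 3), (27, 9)) = 14.3178
d((14, 3), (-6, -18)) = 29.0
d((14, 3), (-28, -26)) = 51.0392
d((14, 3), (-8, 27)) = 32.5576
d((-7, -29), (-18, -30)) = 11.0454
d((-7, -29), (-1, -7)) = 22.8035
d((-7, -29), (-25, -13)) = 24.0832
d((-7, -29), (27, 9)) = 50.9902
d((-7, -29), (-6, -18)) = 11.0454
d((-7, -29), (-28, -26)) = 21.2132
d((-7, -29), (-8, 27)) = 56.0089
d((-18, -30), (-1, -7)) = 28.6007
d((-18, -30), (-25, -13)) = 18.3848
d((-18, -30), (27, 9)) = 59.5483
d((-18, -30), (-6, -18)) = 16.9706
d((-18, -30), (-28, -26)) = 10.7703 <-- minimum
d((-18, -30), (-8, 27)) = 57.8705
d((-1, -7), (-25, -13)) = 24.7386
d((-1, -7), (27, 9)) = 32.249
d((-1, -7), (-6, -18)) = 12.083
d((-1, -7), (-28, -26)) = 33.0151
d((-1, -7), (-8, 27)) = 34.7131
d((-25, -13), (27, 9)) = 56.4624
d((-25, -13), (-6, -18)) = 19.6469
d((-25, -13), (-28, -26)) = 13.3417
d((-25, -13), (-8, 27)) = 43.4626
d((27, 9), (-6, -18)) = 42.638
d((27, 9), (-28, -26)) = 65.192
d((27, 9), (-8, 27)) = 39.3573
d((-6, -18), (-28, -26)) = 23.4094
d((-6, -18), (-8, 27)) = 45.0444
d((-28, -26), (-8, 27)) = 56.648

Closest pair: (-18, -30) and (-28, -26) with distance 10.7703

The closest pair is (-18, -30) and (-28, -26) with Euclidean distance 10.7703. For 9 points, brute-force pairwise comparison is shown above. For large n, the divide-and-conquer algorithm (sort by x, recurse on halves, check the dividing strip) achieves O(n log n).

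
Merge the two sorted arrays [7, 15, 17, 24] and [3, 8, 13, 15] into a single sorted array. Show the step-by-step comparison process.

Merging process:

Compare 7 vs 3: take 3 from right. Merged: [3]
Compare 7 vs 8: take 7 from left. Merged: [3, 7]
Compare 15 vs 8: take 8 from right. Merged: [3, 7, 8]
Compare 15 vs 13: take 13 from right. Merged: [3, 7, 8, 13]
Compare 15 vs 15: take 15 from left. Merged: [3, 7, 8, 13, 15]
Compare 17 vs 15: take 15 from right. Merged: [3, 7, 8, 13, 15, 15]
Append remaining from left: [17, 24]. Merged: [3, 7, 8, 13, 15, 15, 17, 24]

Final merged array: [3, 7, 8, 13, 15, 15, 17, 24]
Total comparisons: 6

The merged array is [3, 7, 8, 13, 15, 15, 17, 24], requiring 6 comparisons. The merge step runs in O(n) time where n is the total number of elements.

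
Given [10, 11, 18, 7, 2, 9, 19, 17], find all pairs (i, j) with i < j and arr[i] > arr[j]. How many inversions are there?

Finding inversions in [10, 11, 18, 7, 2, 9, 19, 17]:

(0, 3): arr[0]=10 > arr[3]=7
(0, 4): arr[0]=10 > arr[4]=2
(0, 5): arr[0]=10 > arr[5]=9
(1, 3): arr[1]=11 > arr[3]=7
(1, 4): arr[1]=11 > arr[4]=2
(1, 5): arr[1]=11 > arr[5]=9
(2, 3): arr[2]=18 > arr[3]=7
(2, 4): arr[2]=18 > arr[4]=2
(2, 5): arr[2]=18 > arr[5]=9
(2, 7): arr[2]=18 > arr[7]=17
(3, 4): arr[3]=7 > arr[4]=2
(6, 7): arr[6]=19 > arr[7]=17

Total inversions: 12

The array has 12 inversion(s): (0,3), (0,4), (0,5), (1,3), (1,4), (1,5), (2,3), (2,4), (2,5), (2,7), (3,4), (6,7). Each pair (i,j) satisfies i < j and arr[i] > arr[j].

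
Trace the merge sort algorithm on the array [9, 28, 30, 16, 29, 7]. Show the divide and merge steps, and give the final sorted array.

Merge sort trace:

Split: [9, 28, 30, 16, 29, 7] -> [9, 28, 30] and [16, 29, 7]
  Split: [9, 28, 30] -> [9] and [28, 30]
    Split: [28, 30] -> [28] and [30]
    Merge: [28] + [30] -> [28, 30]
  Merge: [9] + [28, 30] -> [9, 28, 30]
  Split: [16, 29, 7] -> [16] and [29, 7]
    Split: [29, 7] -> [29] and [7]
    Merge: [29] + [7] -> [7, 29]
  Merge: [16] + [7, 29] -> [7, 16, 29]
Merge: [9, 28, 30] + [7, 16, 29] -> [7, 9, 16, 28, 29, 30]

Final sorted array: [7, 9, 16, 28, 29, 30]

The merge sort proceeds by recursively splitting the array and merging sorted halves.
After all merges, the sorted array is [7, 9, 16, 28, 29, 30].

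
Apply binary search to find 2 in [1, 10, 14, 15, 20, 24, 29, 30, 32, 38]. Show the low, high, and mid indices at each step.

Binary search for 2 in [1, 10, 14, 15, 20, 24, 29, 30, 32, 38]:

lo=0, hi=9, mid=4, arr[mid]=20 -> 20 > 2, search left half
lo=0, hi=3, mid=1, arr[mid]=10 -> 10 > 2, search left half
lo=0, hi=0, mid=0, arr[mid]=1 -> 1 < 2, search right half
lo=1 > hi=0, target 2 not found

Binary search determines that 2 is not in the array after 3 comparisons. The search space was exhausted without finding the target.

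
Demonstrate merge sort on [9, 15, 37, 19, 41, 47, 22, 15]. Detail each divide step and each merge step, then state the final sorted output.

Merge sort trace:

Split: [9, 15, 37, 19, 41, 47, 22, 15] -> [9, 15, 37, 19] and [41, 47, 22, 15]
  Split: [9, 15, 37, 19] -> [9, 15] and [37, 19]
    Split: [9, 15] -> [9] and [15]
    Merge: [9] + [15] -> [9, 15]
    Split: [37, 19] -> [37] and [19]
    Merge: [37] + [19] -> [19, 37]
  Merge: [9, 15] + [19, 37] -> [9, 15, 19, 37]
  Split: [41, 47, 22, 15] -> [41, 47] and [22, 15]
    Split: [41, 47] -> [41] and [47]
    Merge: [41] + [47] -> [41, 47]
    Split: [22, 15] -> [22] and [15]
    Merge: [22] + [15] -> [15, 22]
  Merge: [41, 47] + [15, 22] -> [15, 22, 41, 47]
Merge: [9, 15, 19, 37] + [15, 22, 41, 47] -> [9, 15, 15, 19, 22, 37, 41, 47]

Final sorted array: [9, 15, 15, 19, 22, 37, 41, 47]

The merge sort proceeds by recursively splitting the array and merging sorted halves.
After all merges, the sorted array is [9, 15, 15, 19, 22, 37, 41, 47].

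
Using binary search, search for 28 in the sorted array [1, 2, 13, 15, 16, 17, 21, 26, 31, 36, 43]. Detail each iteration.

Binary search for 28 in [1, 2, 13, 15, 16, 17, 21, 26, 31, 36, 43]:

lo=0, hi=10, mid=5, arr[mid]=17 -> 17 < 28, search right half
lo=6, hi=10, mid=8, arr[mid]=31 -> 31 > 28, search left half
lo=6, hi=7, mid=6, arr[mid]=21 -> 21 < 28, search right half
lo=7, hi=7, mid=7, arr[mid]=26 -> 26 < 28, search right half
lo=8 > hi=7, target 28 not found

Binary search determines that 28 is not in the array after 4 comparisons. The search space was exhausted without finding the target.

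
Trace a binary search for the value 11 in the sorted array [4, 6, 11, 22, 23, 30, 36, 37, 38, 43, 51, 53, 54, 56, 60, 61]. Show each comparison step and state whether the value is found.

Binary search for 11 in [4, 6, 11, 22, 23, 30, 36, 37, 38, 43, 51, 53, 54, 56, 60, 61]:

lo=0, hi=15, mid=7, arr[mid]=37 -> 37 > 11, search left half
lo=0, hi=6, mid=3, arr[mid]=22 -> 22 > 11, search left half
lo=0, hi=2, mid=1, arr[mid]=6 -> 6 < 11, search right half
lo=2, hi=2, mid=2, arr[mid]=11 -> Found target at index 2!

Binary search finds 11 at index 2 after 4 comparisons. The search repeatedly halves the search space by comparing with the middle element.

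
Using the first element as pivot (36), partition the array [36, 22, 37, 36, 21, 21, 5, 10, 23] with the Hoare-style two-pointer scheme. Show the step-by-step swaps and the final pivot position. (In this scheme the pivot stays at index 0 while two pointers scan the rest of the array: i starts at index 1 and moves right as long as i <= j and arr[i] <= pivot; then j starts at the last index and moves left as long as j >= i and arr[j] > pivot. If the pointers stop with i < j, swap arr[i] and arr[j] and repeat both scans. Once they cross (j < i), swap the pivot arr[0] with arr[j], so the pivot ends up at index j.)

Hoare-style two-pointer partition with pivot = 36:

Initial array: [36, 22, 37, 36, 21, 21, 5, 10, 23]

Pointers start at i = 1, j = 8.
i stops at index 2 (arr[2]=37 > 36), j stops at index 8 (arr[8]=23 <= 36): swap arr[2] and arr[8], array becomes [36, 22, 23, 36, 21, 21, 5, 10, 37]
i ends at 8, j ends at 7: the pointers have crossed (j < i), so scanning stops.

Swap pivot arr[0] with arr[7] to place pivot at position 7: [10, 22, 23, 36, 21, 21, 5, 36, 37]
Pivot position: 7

After partitioning with pivot 36, the array becomes [10, 22, 23, 36, 21, 21, 5, 36, 37]. The pivot is placed at index 7. All elements to the left of the pivot are <= 36, and all elements to the right are > 36.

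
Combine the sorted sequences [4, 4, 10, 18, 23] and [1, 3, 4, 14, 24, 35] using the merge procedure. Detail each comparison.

Merging process:

Compare 4 vs 1: take 1 from right. Merged: [1]
Compare 4 vs 3: take 3 from right. Merged: [1, 3]
Compare 4 vs 4: take 4 from left. Merged: [1, 3, 4]
Compare 4 vs 4: take 4 from left. Merged: [1, 3, 4, 4]
Compare 10 vs 4: take 4 from right. Merged: [1, 3, 4, 4, 4]
Compare 10 vs 14: take 10 from left. Merged: [1, 3, 4, 4, 4, 10]
Compare 18 vs 14: take 14 from right. Merged: [1, 3, 4, 4, 4, 10, 14]
Compare 18 vs 24: take 18 from left. Merged: [1, 3, 4, 4, 4, 10, 14, 18]
Compare 23 vs 24: take 23 from left. Merged: [1, 3, 4, 4, 4, 10, 14, 18, 23]
Append remaining from right: [24, 35]. Merged: [1, 3, 4, 4, 4, 10, 14, 18, 23, 24, 35]

Final merged array: [1, 3, 4, 4, 4, 10, 14, 18, 23, 24, 35]
Total comparisons: 9

The merged array is [1, 3, 4, 4, 4, 10, 14, 18, 23, 24, 35], requiring 9 comparisons. The merge step runs in O(n) time where n is the total number of elements.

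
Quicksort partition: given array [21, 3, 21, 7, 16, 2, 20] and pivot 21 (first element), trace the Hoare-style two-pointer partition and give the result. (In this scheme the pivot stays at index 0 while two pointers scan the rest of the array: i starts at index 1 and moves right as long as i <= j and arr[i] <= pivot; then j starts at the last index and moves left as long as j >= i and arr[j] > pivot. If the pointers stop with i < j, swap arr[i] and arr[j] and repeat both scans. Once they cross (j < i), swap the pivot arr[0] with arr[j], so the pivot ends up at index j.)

Hoare-style two-pointer partition with pivot = 21:

Initial array: [21, 3, 21, 7, 16, 2, 20]

Pointers start at i = 1, j = 6.
i ends at 7, j ends at 6: the pointers have crossed (j < i), so scanning stops.

Swap pivot arr[0] with arr[6] to place pivot at position 6: [20, 3, 21, 7, 16, 2, 21]
Pivot position: 6

After partitioning with pivot 21, the array becomes [20, 3, 21, 7, 16, 2, 21]. The pivot is placed at index 6. All elements to the left of the pivot are <= 21, and all elements to the right are > 21.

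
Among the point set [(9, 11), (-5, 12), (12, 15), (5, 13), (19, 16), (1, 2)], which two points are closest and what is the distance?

Computing all pairwise distances among 6 points:

d((9, 11), (-5, 12)) = 14.0357
d((9, 11), (12, 15)) = 5.0
d((9, 11), (5, 13)) = 4.4721 <-- minimum
d((9, 11), (19, 16)) = 11.1803
d((9, 11), (1, 2)) = 12.0416
d((-5, 12), (12, 15)) = 17.2627
d((-5, 12), (5, 13)) = 10.0499
d((-5, 12), (19, 16)) = 24.3311
d((-5, 12), (1, 2)) = 11.6619
d((12, 15), (5, 13)) = 7.2801
d((12, 15), (19, 16)) = 7.0711
d((12, 15), (1, 2)) = 17.0294
d((5, 13), (19, 16)) = 14.3178
d((5, 13), (1, 2)) = 11.7047
d((19, 16), (1, 2)) = 22.8035

Closest pair: (9, 11) and (5, 13) with distance 4.4721

The closest pair is (9, 11) and (5, 13) with Euclidean distance 4.4721. For 6 points, brute-force pairwise comparison is shown above. For large n, the divide-and-conquer algorithm (sort by x, recurse on halves, check the dividing strip) achieves O(n log n).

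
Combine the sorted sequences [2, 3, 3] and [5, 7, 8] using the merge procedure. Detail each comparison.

Merging process:

Compare 2 vs 5: take 2 from left. Merged: [2]
Compare 3 vs 5: take 3 from left. Merged: [2, 3]
Compare 3 vs 5: take 3 from left. Merged: [2, 3, 3]
Append remaining from right: [5, 7, 8]. Merged: [2, 3, 3, 5, 7, 8]

Final merged array: [2, 3, 3, 5, 7, 8]
Total comparisons: 3

The merged array is [2, 3, 3, 5, 7, 8], requiring 3 comparisons. The merge step runs in O(n) time where n is the total number of elements.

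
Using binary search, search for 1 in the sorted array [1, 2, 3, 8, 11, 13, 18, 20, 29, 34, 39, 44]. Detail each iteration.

Binary search for 1 in [1, 2, 3, 8, 11, 13, 18, 20, 29, 34, 39, 44]:

lo=0, hi=11, mid=5, arr[mid]=13 -> 13 > 1, search left half
lo=0, hi=4, mid=2, arr[mid]=3 -> 3 > 1, search left half
lo=0, hi=1, mid=0, arr[mid]=1 -> Found target at index 0!

Binary search finds 1 at index 0 after 3 comparisons. The search repeatedly halves the search space by comparing with the middle element.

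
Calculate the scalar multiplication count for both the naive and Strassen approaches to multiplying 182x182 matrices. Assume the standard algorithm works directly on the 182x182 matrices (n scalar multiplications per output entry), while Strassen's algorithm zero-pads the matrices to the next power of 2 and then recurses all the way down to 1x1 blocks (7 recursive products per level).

Matrix multiplication for 182x182 matrices:

Strassen's algorithm requires power-of-2 dimensions. Pad 182x182 to 256x256 (next power of 2).

Standard algorithm: 182^3 = 6028568 multiplications
Strassen's algorithm: 7^(log2(256)) = 7^8 = 5764801 multiplications
Savings: 6028568 - 5764801 = 263767 multiplications

Standard: 6028568 multiplications (182^3). Strassen: 5764801 multiplications (7^8, after padding to 256x256). Strassen reduces 8 recursive multiplications to 7 at each level.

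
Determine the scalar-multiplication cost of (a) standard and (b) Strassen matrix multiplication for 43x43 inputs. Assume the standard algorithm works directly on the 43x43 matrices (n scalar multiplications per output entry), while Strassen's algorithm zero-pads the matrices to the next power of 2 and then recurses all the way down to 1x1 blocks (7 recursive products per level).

Matrix multiplication for 43x43 matrices:

Strassen's algorithm requires power-of-2 dimensions. Pad 43x43 to 64x64 (next power of 2).

Standard algorithm: 43^3 = 79507 multiplications
Strassen's algorithm: 7^(log2(64)) = 7^6 = 117649 multiplications
Difference: 79507 - 117649 = -38142 (Strassen uses MORE here due to padding overhead — for small or just-over-power-of-2 n, padding can outweigh the per-level savings)

Standard: 79507 multiplications (43^3). Strassen: 117649 multiplications (7^6, after padding to 64x64). Strassen reduces 8 recursive multiplications to 7 at each level.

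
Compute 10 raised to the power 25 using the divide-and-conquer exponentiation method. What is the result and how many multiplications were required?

Computing 10^25 by squaring (build up from 10^1; each line after the first costs one multiplication):

10^1 = 10
10^2 = (10^1)^2 = 10^2 = 100
10^3 = 10 * 10^2 = 10 * 100 = 1000
10^6 = (10^3)^2 = 1000^2 = 1000000
10^12 = (10^6)^2 = 1000000^2 = 1000000000000
10^24 = (10^12)^2 = 1000000000000^2 = 1000000000000000000000000
10^25 = 10 * 10^24 = 10 * 1000000000000000000000000 = 10000000000000000000000000

Result: 10000000000000000000000000
Multiplications needed: 6 (6 lines after 10^1)

10^25 = 10000000000000000000000000. Using exponentiation by squaring, this requires 6 multiplications. The key idea: if the exponent is even, square the half-power; if odd, multiply by the base once.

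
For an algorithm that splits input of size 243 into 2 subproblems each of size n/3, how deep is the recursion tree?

For divide and conquer with division factor 3:

Problem sizes at each level:
Level 0: 243
Level 1: 81
Level 2: 27
Level 3: 9
Level 4: 3
Level 5: 1

The root is level 0 and the size-1 base case is level 5 (the tree spans levels 0 through 5, i.e. 6 levels counting the root), so the depth is the number of divisions: log_3(243) = 5

The recursion tree depth is log_3(243) = 5. At each level, the problem size is divided by 3, so it takes 5 divisions to reduce to a base case of size 1. The algorithm makes 2 recursive calls at each level.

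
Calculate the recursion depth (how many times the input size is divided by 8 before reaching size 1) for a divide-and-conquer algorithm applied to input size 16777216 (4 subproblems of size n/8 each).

For divide and conquer with division factor 8:

Problem sizes at each level:
Level 0: 16777216
Level 1: 2097152
Level 2: 262144
Level 3: 32768
Level 4: 4096
Level 5: 512
Level 6: 64
Level 7: 8
Level 8: 1

The root is level 0 and the size-1 base case is level 8 (the tree spans levels 0 through 8, i.e. 9 levels counting the root), so the depth is the number of divisions: log_8(16777216) = 8

The recursion tree depth is log_8(16777216) = 8. At each level, the problem size is divided by 8, so it takes 8 divisions to reduce to a base case of size 1. The algorithm makes 4 recursive calls at each level.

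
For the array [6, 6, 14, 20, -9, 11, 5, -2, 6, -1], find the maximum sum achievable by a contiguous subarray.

Using Kadane's algorithm on [6, 6, 14, 20, -9, 11, 5, -2, 6, -1]:

Scanning through the array:
Position 1 (value 6): max_ending_here = 12, max_so_far = 12
Position 2 (value 14): max_ending_here = 26, max_so_far = 26
Position 3 (value 20): max_ending_here = 46, max_so_far = 46
Position 4 (value -9): max_ending_here = 37, max_so_far = 46
Position 5 (value 11): max_ending_here = 48, max_so_far = 48
Position 6 (value 5): max_ending_here = 53, max_so_far = 53
Position 7 (value -2): max_ending_here = 51, max_so_far = 53
Position 8 (value 6): max_ending_here = 57, max_so_far = 57
Position 9 (value -1): max_ending_here = 56, max_so_far = 57

Maximum subarray: [6, 6, 14, 20, -9, 11, 5, -2, 6]
Maximum sum: 57

The maximum subarray is [6, 6, 14, 20, -9, 11, 5, -2, 6] with sum 57. This subarray runs from index 0 to index 8.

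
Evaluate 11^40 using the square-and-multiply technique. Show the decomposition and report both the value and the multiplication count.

Computing 11^40 by squaring (build up from 11^1; each line after the first costs one multiplication):

11^1 = 11
11^2 = (11^1)^2 = 11^2 = 121
11^4 = (11^2)^2 = 121^2 = 14641
11^5 = 11 * 11^4 = 11 * 14641 = 161051
11^10 = (11^5)^2 = 161051^2 = 25937424601
11^20 = (11^10)^2 = 25937424601^2 = 672749994932560009201
11^40 = (11^20)^2 = 672749994932560009201^2 = 452592555681759518058893560348969204658401

Result: 452592555681759518058893560348969204658401
Multiplications needed: 6 (6 lines after 11^1)

11^40 = 452592555681759518058893560348969204658401. Using exponentiation by squaring, this requires 6 multiplications. The key idea: if the exponent is even, square the half-power; if odd, multiply by the base once.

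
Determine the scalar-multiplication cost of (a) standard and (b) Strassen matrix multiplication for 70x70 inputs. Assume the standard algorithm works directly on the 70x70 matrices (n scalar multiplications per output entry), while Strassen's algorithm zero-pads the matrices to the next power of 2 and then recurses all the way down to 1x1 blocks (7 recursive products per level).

Matrix multiplication for 70x70 matrices:

Strassen's algorithm requires power-of-2 dimensions. Pad 70x70 to 128x128 (next power of 2).

Standard algorithm: 70^3 = 343000 multiplications
Strassen's algorithm: 7^(log2(128)) = 7^7 = 823543 multiplications
Difference: 343000 - 823543 = -480543 (Strassen uses MORE here due to padding overhead — for small or just-over-power-of-2 n, padding can outweigh the per-level savings)

Standard: 343000 multiplications (70^3). Strassen: 823543 multiplications (7^7, after padding to 128x128). Strassen reduces 8 recursive multiplications to 7 at each level.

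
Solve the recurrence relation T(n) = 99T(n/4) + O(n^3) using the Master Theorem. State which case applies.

Master Theorem for T(n) = 99T(n/4) + O(n^3):

a = 99, b = 4, c = 3
log_b(a) = log_4(99) = 3.3147

Case 1: c = 3 < log_4(99) = 3.3147
T(n) = O(n^(log_4 99))

For T(n) = 99T(n/4) + O(n^3): log_4(99) = 3.3147. This is Case 1 of the Master Theorem (c < log_b(a), work dominated by leaves), giving O(n^(log_4 99)).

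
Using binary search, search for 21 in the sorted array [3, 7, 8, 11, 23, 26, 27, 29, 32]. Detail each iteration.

Binary search for 21 in [3, 7, 8, 11, 23, 26, 27, 29, 32]:

lo=0, hi=8, mid=4, arr[mid]=23 -> 23 > 21, search left half
lo=0, hi=3, mid=1, arr[mid]=7 -> 7 < 21, search right half
lo=2, hi=3, mid=2, arr[mid]=8 -> 8 < 21, search right half
lo=3, hi=3, mid=3, arr[mid]=11 -> 11 < 21, search right half
lo=4 > hi=3, target 21 not found

Binary search determines that 21 is not in the array after 4 comparisons. The search space was exhausted without finding the target.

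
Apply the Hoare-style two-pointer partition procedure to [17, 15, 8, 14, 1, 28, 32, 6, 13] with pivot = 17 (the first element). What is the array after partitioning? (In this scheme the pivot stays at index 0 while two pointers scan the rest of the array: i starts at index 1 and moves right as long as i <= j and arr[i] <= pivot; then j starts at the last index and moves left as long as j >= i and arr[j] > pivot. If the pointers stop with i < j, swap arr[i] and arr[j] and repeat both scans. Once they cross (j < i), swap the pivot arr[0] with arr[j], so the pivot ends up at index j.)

Hoare-style two-pointer partition with pivot = 17:

Initial array: [17, 15, 8, 14, 1, 28, 32, 6, 13]

Pointers start at i = 1, j = 8.
i stops at index 5 (arr[5]=28 > 17), j stops at index 8 (arr[8]=13 <= 17): swap arr[5] and arr[8], array becomes [17, 15, 8, 14, 1, 13, 32, 6, 28]
i stops at index 6 (arr[6]=32 > 17), j stops at index 7 (arr[7]=6 <= 17): swap arr[6] and arr[7], array becomes [17, 15, 8, 14, 1, 13, 6, 32, 28]
i ends at 7, j ends at 6: the pointers have crossed (j < i), so scanning stops.

Swap pivot arr[0] with arr[6] to place pivot at position 6: [6, 15, 8, 14, 1, 13, 17, 32, 28]
Pivot position: 6

After partitioning with pivot 17, the array becomes [6, 15, 8, 14, 1, 13, 17, 32, 28]. The pivot is placed at index 6. All elements to the left of the pivot are <= 17, and all elements to the right are > 17.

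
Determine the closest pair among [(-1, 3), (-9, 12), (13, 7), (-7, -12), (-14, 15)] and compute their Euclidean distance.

Computing all pairwise distances among 5 points:

d((-1, 3), (-9, 12)) = 12.0416
d((-1, 3), (13, 7)) = 14.5602
d((-1, 3), (-7, -12)) = 16.1555
d((-1, 3), (-14, 15)) = 17.6918
d((-9, 12), (13, 7)) = 22.561
d((-9, 12), (-7, -12)) = 24.0832
d((-9, 12), (-14, 15)) = 5.831 <-- minimum
d((13, 7), (-7, -12)) = 27.5862
d((13, 7), (-14, 15)) = 28.1603
d((-7, -12), (-14, 15)) = 27.8927

Closest pair: (-9, 12) and (-14, 15) with distance 5.831

The closest pair is (-9, 12) and (-14, 15) with Euclidean distance 5.831. For 5 points, brute-force pairwise comparison is shown above. For large n, the divide-and-conquer algorithm (sort by x, recurse on halves, check the dividing strip) achieves O(n log n).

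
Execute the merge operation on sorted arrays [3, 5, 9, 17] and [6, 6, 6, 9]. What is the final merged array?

Merging process:

Compare 3 vs 6: take 3 from left. Merged: [3]
Compare 5 vs 6: take 5 from left. Merged: [3, 5]
Compare 9 vs 6: take 6 from right. Merged: [3, 5, 6]
Compare 9 vs 6: take 6 from right. Merged: [3, 5, 6, 6]
Compare 9 vs 6: take 6 from right. Merged: [3, 5, 6, 6, 6]
Compare 9 vs 9: take 9 from left. Merged: [3, 5, 6, 6, 6, 9]
Compare 17 vs 9: take 9 from right. Merged: [3, 5, 6, 6, 6, 9, 9]
Append remaining from left: [17]. Merged: [3, 5, 6, 6, 6, 9, 9, 17]

Final merged array: [3, 5, 6, 6, 6, 9, 9, 17]
Total comparisons: 7

The merged array is [3, 5, 6, 6, 6, 9, 9, 17], requiring 7 comparisons. The merge step runs in O(n) time where n is the total number of elements.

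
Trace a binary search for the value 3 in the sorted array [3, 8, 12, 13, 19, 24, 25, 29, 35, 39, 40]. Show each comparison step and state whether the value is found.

Binary search for 3 in [3, 8, 12, 13, 19, 24, 25, 29, 35, 39, 40]:

lo=0, hi=10, mid=5, arr[mid]=24 -> 24 > 3, search left half
lo=0, hi=4, mid=2, arr[mid]=12 -> 12 > 3, search left half
lo=0, hi=1, mid=0, arr[mid]=3 -> Found target at index 0!

Binary search finds 3 at index 0 after 3 comparisons. The search repeatedly halves the search space by comparing with the middle element.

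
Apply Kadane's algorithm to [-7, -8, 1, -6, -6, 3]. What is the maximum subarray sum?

Using Kadane's algorithm on [-7, -8, 1, -6, -6, 3]:

Scanning through the array:
Position 1 (value -8): max_ending_here = -8, max_so_far = -7
Position 2 (value 1): max_ending_here = 1, max_so_far = 1
Position 3 (value -6): max_ending_here = -5, max_so_far = 1
Position 4 (value -6): max_ending_here = -6, max_so_far = 1
Position 5 (value 3): max_ending_here = 3, max_so_far = 3

Maximum subarray: [3]
Maximum sum: 3

The maximum subarray is [3] with sum 3. This subarray runs from index 5 to index 5.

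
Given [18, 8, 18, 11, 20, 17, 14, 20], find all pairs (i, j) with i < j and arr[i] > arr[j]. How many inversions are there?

Finding inversions in [18, 8, 18, 11, 20, 17, 14, 20]:

(0, 1): arr[0]=18 > arr[1]=8
(0, 3): arr[0]=18 > arr[3]=11
(0, 5): arr[0]=18 > arr[5]=17
(0, 6): arr[0]=18 > arr[6]=14
(2, 3): arr[2]=18 > arr[3]=11
(2, 5): arr[2]=18 > arr[5]=17
(2, 6): arr[2]=18 > arr[6]=14
(4, 5): arr[4]=20 > arr[5]=17
(4, 6): arr[4]=20 > arr[6]=14
(5, 6): arr[5]=17 > arr[6]=14

Total inversions: 10

The array has 10 inversion(s): (0,1), (0,3), (0,5), (0,6), (2,3), (2,5), (2,6), (4,5), (4,6), (5,6). Each pair (i,j) satisfies i < j and arr[i] > arr[j].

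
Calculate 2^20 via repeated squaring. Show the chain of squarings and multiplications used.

Computing 2^20 by squaring (build up from 2^1; each line after the first costs one multiplication):

2^1 = 2
2^2 = (2^1)^2 = 2^2 = 4
2^4 = (2^2)^2 = 4^2 = 16
2^5 = 2 * 2^4 = 2 * 16 = 32
2^10 = (2^5)^2 = 32^2 = 1024
2^20 = (2^10)^2 = 1024^2 = 1048576

Result: 1048576
Multiplications needed: 5 (5 lines after 2^1)

2^20 = 1048576. Using exponentiation by squaring, this requires 5 multiplications. The key idea: if the exponent is even, square the half-power; if odd, multiply by the base once.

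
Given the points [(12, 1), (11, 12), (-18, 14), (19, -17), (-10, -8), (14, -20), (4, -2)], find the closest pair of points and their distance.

Computing all pairwise distances among 7 points:

d((12, 1), (11, 12)) = 11.0454
d((12, 1), (-18, 14)) = 32.6956
d((12, 1), (19, -17)) = 19.3132
d((12, 1), (-10, -8)) = 23.7697
d((12, 1), (14, -20)) = 21.095
d((12, 1), (4, -2)) = 8.544
d((11, 12), (-18, 14)) = 29.0689
d((11, 12), (19, -17)) = 30.0832
d((11, 12), (-10, -8)) = 29.0
d((11, 12), (14, -20)) = 32.1403
d((11, 12), (4, -2)) = 15.6525
d((-18, 14), (19, -17)) = 48.2701
d((-18, 14), (-10, -8)) = 23.4094
d((-18, 14), (14, -20)) = 46.6905
d((-18, 14), (4, -2)) = 27.2029
d((19, -17), (-10, -8)) = 30.3645
d((19, -17), (14, -20)) = 5.831 <-- minimum
d((19, -17), (4, -2)) = 21.2132
d((-10, -8), (14, -20)) = 26.8328
d((-10, -8), (4, -2)) = 15.2315
d((14, -20), (4, -2)) = 20.5913

Closest pair: (19, -17) and (14, -20) with distance 5.831

The closest pair is (19, -17) and (14, -20) with Euclidean distance 5.831. For 7 points, brute-force pairwise comparison is shown above. For large n, the divide-and-conquer algorithm (sort by x, recurse on halves, check the dividing strip) achieves O(n log n).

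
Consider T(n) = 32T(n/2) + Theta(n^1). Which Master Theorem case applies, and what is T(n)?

Master Theorem for T(n) = 32T(n/2) + O(n^1):

a = 32, b = 2, c = 1
log_b(a) = log_2(32) = 5.0000

Case 1: c = 1 < log_2(32) = 5.0000
T(n) = O(n^(log_2 32)) = O(n^5)

For T(n) = 32T(n/2) + O(n^1): log_2(32) = 5.0000. This is Case 1 of the Master Theorem (c < log_b(a), work dominated by leaves), giving O(n^5).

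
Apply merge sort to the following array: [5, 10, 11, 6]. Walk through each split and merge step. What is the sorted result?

Merge sort trace:

Split: [5, 10, 11, 6] -> [5, 10] and [11, 6]
  Split: [5, 10] -> [5] and [10]
  Merge: [5] + [10] -> [5, 10]
  Split: [11, 6] -> [11] and [6]
  Merge: [11] + [6] -> [6, 11]
Merge: [5, 10] + [6, 11] -> [5, 6, 10, 11]

Final sorted array: [5, 6, 10, 11]

The merge sort proceeds by recursively splitting the array and merging sorted halves.
After all merges, the sorted array is [5, 6, 10, 11].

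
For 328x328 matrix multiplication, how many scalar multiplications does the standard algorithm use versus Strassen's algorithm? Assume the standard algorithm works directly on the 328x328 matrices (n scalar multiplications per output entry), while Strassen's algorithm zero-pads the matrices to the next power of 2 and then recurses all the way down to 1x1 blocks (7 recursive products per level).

Matrix multiplication for 328x328 matrices:

Strassen's algorithm requires power-of-2 dimensions. Pad 328x328 to 512x512 (next power of 2).

Standard algorithm: 328^3 = 35287552 multiplications
Strassen's algorithm: 7^(log2(512)) = 7^9 = 40353607 multiplications
Difference: 35287552 - 40353607 = -5066055 (Strassen uses MORE here due to padding overhead — for small or just-over-power-of-2 n, padding can outweigh the per-level savings)

Standard: 35287552 multiplications (328^3). Strassen: 40353607 multiplications (7^9, after padding to 512x512). Strassen reduces 8 recursive multiplications to 7 at each level.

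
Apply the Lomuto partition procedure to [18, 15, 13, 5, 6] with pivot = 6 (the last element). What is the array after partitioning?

Lomuto partition with pivot = 6:

Initial array: [18, 15, 13, 5, 6]

arr[0]=18 > 6: no swap
arr[1]=15 > 6: no swap
arr[2]=13 > 6: no swap
arr[3]=5 <= 6: swap with position 0, array becomes [5, 15, 13, 18, 6]

Place pivot at position 1: [5, 6, 13, 18, 15]
Pivot position: 1

After partitioning with pivot 6, the array becomes [5, 6, 13, 18, 15]. The pivot is placed at index 1. All elements to the left of the pivot are <= 6, and all elements to the right are > 6.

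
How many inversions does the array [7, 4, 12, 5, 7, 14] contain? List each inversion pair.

Finding inversions in [7, 4, 12, 5, 7, 14]:

(0, 1): arr[0]=7 > arr[1]=4
(0, 3): arr[0]=7 > arr[3]=5
(2, 3): arr[2]=12 > arr[3]=5
(2, 4): arr[2]=12 > arr[4]=7

Total inversions: 4

The array has 4 inversion(s): (0,1), (0,3), (2,3), (2,4). Each pair (i,j) satisfies i < j and arr[i] > arr[j].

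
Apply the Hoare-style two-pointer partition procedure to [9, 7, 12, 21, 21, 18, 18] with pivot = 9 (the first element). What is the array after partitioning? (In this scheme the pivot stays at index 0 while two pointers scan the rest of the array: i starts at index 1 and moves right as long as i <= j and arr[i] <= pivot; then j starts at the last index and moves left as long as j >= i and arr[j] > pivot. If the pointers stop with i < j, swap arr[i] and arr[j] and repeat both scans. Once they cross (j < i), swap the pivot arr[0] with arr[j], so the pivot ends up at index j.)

Hoare-style two-pointer partition with pivot = 9:

Initial array: [9, 7, 12, 21, 21, 18, 18]

Pointers start at i = 1, j = 6.
i ends at 2, j ends at 1: the pointers have crossed (j < i), so scanning stops.

Swap pivot arr[0] with arr[1] to place pivot at position 1: [7, 9, 12, 21, 21, 18, 18]
Pivot position: 1

After partitioning with pivot 9, the array becomes [7, 9, 12, 21, 21, 18, 18]. The pivot is placed at index 1. All elements to the left of the pivot are <= 9, and all elements to the right are > 9.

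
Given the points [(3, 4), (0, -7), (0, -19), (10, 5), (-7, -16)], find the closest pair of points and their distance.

Computing all pairwise distances among 5 points:

d((3, 4), (0, -7)) = 11.4018
d((3, 4), (0, -19)) = 23.1948
d((3, 4), (10, 5)) = 7.0711 <-- minimum
d((3, 4), (-7, -16)) = 22.3607
d((0, -7), (0, -19)) = 12.0
d((0, -7), (10, 5)) = 15.6205
d((0, -7), (-7, -16)) = 11.4018
d((0, -19), (10, 5)) = 26.0
d((0, -19), (-7, -16)) = 7.6158
d((10, 5), (-7, -16)) = 27.0185

Closest pair: (3, 4) and (10, 5) with distance 7.0711

The closest pair is (3, 4) and (10, 5) with Euclidean distance 7.0711. For 5 points, brute-force pairwise comparison is shown above. For large n, the divide-and-conquer algorithm (sort by x, recurse on halves, check the dividing strip) achieves O(n log n).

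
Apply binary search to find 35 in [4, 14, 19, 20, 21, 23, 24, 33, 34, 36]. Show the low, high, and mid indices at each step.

Binary search for 35 in [4, 14, 19, 20, 21, 23, 24, 33, 34, 36]:

lo=0, hi=9, mid=4, arr[mid]=21 -> 21 < 35, search right half
lo=5, hi=9, mid=7, arr[mid]=33 -> 33 < 35, search right half
lo=8, hi=9, mid=8, arr[mid]=34 -> 34 < 35, search right half
lo=9, hi=9, mid=9, arr[mid]=36 -> 36 > 35, search left half
lo=9 > hi=8, target 35 not found

Binary search determines that 35 is not in the array after 4 comparisons. The search space was exhausted without finding the target.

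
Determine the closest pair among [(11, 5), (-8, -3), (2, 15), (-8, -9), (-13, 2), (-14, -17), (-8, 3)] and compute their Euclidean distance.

Computing all pairwise distances among 7 points:

d((11, 5), (-8, -3)) = 20.6155
d((11, 5), (2, 15)) = 13.4536
d((11, 5), (-8, -9)) = 23.6008
d((11, 5), (-13, 2)) = 24.1868
d((11, 5), (-14, -17)) = 33.3017
d((11, 5), (-8, 3)) = 19.105
d((-8, -3), (2, 15)) = 20.5913
d((-8, -3), (-8, -9)) = 6.0
d((-8, -3), (-13, 2)) = 7.0711
d((-8, -3), (-14, -17)) = 15.2315
d((-8, -3), (-8, 3)) = 6.0
d((2, 15), (-8, -9)) = 26.0
d((2, 15), (-13, 2)) = 19.8494
d((2, 15), (-14, -17)) = 35.7771
d((2, 15), (-8, 3)) = 15.6205
d((-8, -9), (-13, 2)) = 12.083
d((-8, -9), (-14, -17)) = 10.0
d((-8, -9), (-8, 3)) = 12.0
d((-13, 2), (-14, -17)) = 19.0263
d((-13, 2), (-8, 3)) = 5.099 <-- minimum
d((-14, -17), (-8, 3)) = 20.8806

Closest pair: (-13, 2) and (-8, 3) with distance 5.099

The closest pair is (-13, 2) and (-8, 3) with Euclidean distance 5.099. For 7 points, brute-force pairwise comparison is shown above. For large n, the divide-and-conquer algorithm (sort by x, recurse on halves, check the dividing strip) achieves O(n log n).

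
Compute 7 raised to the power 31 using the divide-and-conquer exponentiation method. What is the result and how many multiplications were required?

Computing 7^31 by squaring (build up from 7^1; each line after the first costs one multiplication):

7^1 = 7
7^2 = (7^1)^2 = 7^2 = 49
7^3 = 7 * 7^2 = 7 * 49 = 343
7^6 = (7^3)^2 = 343^2 = 117649
7^7 = 7 * 7^6 = 7 * 117649 = 823543
7^14 = (7^7)^2 = 823543^2 = 678223072849
7^15 = 7 * 7^14 = 7 * 678223072849 = 4747561509943
7^30 = (7^15)^2 = 4747561509943^2 = 22539340290692258087863249
7^31 = 7 * 7^30 = 7 * 22539340290692258087863249 = 157775382034845806615042743

Result: 157775382034845806615042743
Multiplications needed: 8 (8 lines after 7^1)

7^31 = 157775382034845806615042743. Using exponentiation by squaring, this requires 8 multiplications. The key idea: if the exponent is even, square the half-power; if odd, multiply by the base once.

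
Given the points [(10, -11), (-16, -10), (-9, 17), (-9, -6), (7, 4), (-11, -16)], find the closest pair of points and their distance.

Computing all pairwise distances among 6 points:

d((10, -11), (-16, -10)) = 26.0192
d((10, -11), (-9, 17)) = 33.8378
d((10, -11), (-9, -6)) = 19.6469
d((10, -11), (7, 4)) = 15.2971
d((10, -11), (-11, -16)) = 21.587
d((-16, -10), (-9, 17)) = 27.8927
d((-16, -10), (-9, -6)) = 8.0623
d((-16, -10), (7, 4)) = 26.9258
d((-16, -10), (-11, -16)) = 7.8102 <-- minimum
d((-9, 17), (-9, -6)) = 23.0
d((-9, 17), (7, 4)) = 20.6155
d((-9, 17), (-11, -16)) = 33.0606
d((-9, -6), (7, 4)) = 18.868
d((-9, -6), (-11, -16)) = 10.198
d((7, 4), (-11, -16)) = 26.9072

Closest pair: (-16, -10) and (-11, -16) with distance 7.8102

The closest pair is (-16, -10) and (-11, -16) with Euclidean distance 7.8102. For 6 points, brute-force pairwise comparison is shown above. For large n, the divide-and-conquer algorithm (sort by x, recurse on halves, check the dividing strip) achieves O(n log n).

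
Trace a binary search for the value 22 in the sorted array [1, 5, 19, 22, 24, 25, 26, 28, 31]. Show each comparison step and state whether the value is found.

Binary search for 22 in [1, 5, 19, 22, 24, 25, 26, 28, 31]:

lo=0, hi=8, mid=4, arr[mid]=24 -> 24 > 22, search left half
lo=0, hi=3, mid=1, arr[mid]=5 -> 5 < 22, search right half
lo=2, hi=3, mid=2, arr[mid]=19 -> 19 < 22, search right half
lo=3, hi=3, mid=3, arr[mid]=22 -> Found target at index 3!

Binary search finds 22 at index 3 after 4 comparisons. The search repeatedly halves the search space by comparing with the middle element.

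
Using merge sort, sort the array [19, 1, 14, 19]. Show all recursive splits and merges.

Merge sort trace:

Split: [19, 1, 14, 19] -> [19, 1] and [14, 19]
  Split: [19, 1] -> [19] and [1]
  Merge: [19] + [1] -> [1, 19]
  Split: [14, 19] -> [14] and [19]
  Merge: [14] + [19] -> [14, 19]
Merge: [1, 19] + [14, 19] -> [1, 14, 19, 19]

Final sorted array: [1, 14, 19, 19]

The merge sort proceeds by recursively splitting the array and merging sorted halves.
After all merges, the sorted array is [1, 14, 19, 19].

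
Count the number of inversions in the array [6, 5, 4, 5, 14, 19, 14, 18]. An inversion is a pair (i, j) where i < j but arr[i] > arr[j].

Finding inversions in [6, 5, 4, 5, 14, 19, 14, 18]:

(0, 1): arr[0]=6 > arr[1]=5
(0, 2): arr[0]=6 > arr[2]=4
(0, 3): arr[0]=6 > arr[3]=5
(1, 2): arr[1]=5 > arr[2]=4
(5, 6): arr[5]=19 > arr[6]=14
(5, 7): arr[5]=19 > arr[7]=18

Total inversions: 6

The array has 6 inversion(s): (0,1), (0,2), (0,3), (1,2), (5,6), (5,7). Each pair (i,j) satisfies i < j and arr[i] > arr[j].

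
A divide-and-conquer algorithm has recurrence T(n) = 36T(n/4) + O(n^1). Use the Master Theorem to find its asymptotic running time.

Master Theorem for T(n) = 36T(n/4) + O(n^1):

a = 36, b = 4, c = 1
log_b(a) = log_4(36) = 2.5850

Case 1: c = 1 < log_4(36) = 2.5850
T(n) = O(n^(log_4 36))

For T(n) = 36T(n/4) + O(n^1): log_4(36) = 2.5850. This is Case 1 of the Master Theorem (c < log_b(a), work dominated by leaves), giving O(n^(log_4 36)).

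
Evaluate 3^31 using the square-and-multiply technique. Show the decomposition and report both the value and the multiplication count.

Computing 3^31 by squaring (build up from 3^1; each line after the first costs one multiplication):

3^1 = 3
3^2 = (3^1)^2 = 3^2 = 9
3^3 = 3 * 3^2 = 3 * 9 = 27
3^6 = (3^3)^2 = 27^2 = 729
3^7 = 3 * 3^6 = 3 * 729 = 2187
3^14 = (3^7)^2 = 2187^2 = 4782969
3^15 = 3 * 3^14 = 3 * 4782969 = 14348907
3^30 = (3^15)^2 = 14348907^2 = 205891132094649
3^31 = 3 * 3^30 = 3 * 205891132094649 = 617673396283947

Result: 617673396283947
Multiplications needed: 8 (8 lines after 3^1)

3^31 = 617673396283947. Using exponentiation by squaring, this requires 8 multiplications. The key idea: if the exponent is even, square the half-power; if odd, multiply by the base once.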